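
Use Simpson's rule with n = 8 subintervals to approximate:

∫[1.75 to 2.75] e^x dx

f(x) = e^x
a = 1.75, b = 2.75, n = 8
h = (b - a)/n = 0.125000

Simpson's rule: (h/3)[f(x₀) + 4f(x₁) + 2f(x₂) + ... + f(xₙ)]

x_0 = 1.7500, f(x_0) = 5.754603, coefficient = 1
x_1 = 1.8750, f(x_1) = 6.520819, coefficient = 4
x_2 = 2.0000, f(x_2) = 7.389056, coefficient = 2
x_3 = 2.1250, f(x_3) = 8.372897, coefficient = 4
x_4 = 2.2500, f(x_4) = 9.487736, coefficient = 2
x_5 = 2.3750, f(x_5) = 10.751013, coefficient = 4
x_6 = 2.5000, f(x_6) = 12.182494, coefficient = 2
x_7 = 2.6250, f(x_7) = 13.804574, coefficient = 4
x_8 = 2.7500, f(x_8) = 15.642632, coefficient = 1

I ≈ (0.125000/3) × 237.313022 = 9.888043
Exact value: 9.888029
Error: 0.000013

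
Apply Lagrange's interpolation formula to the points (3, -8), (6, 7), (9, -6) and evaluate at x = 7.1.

Lagrange interpolation formula:
P(x) = Σ yᵢ × Lᵢ(x)
where Lᵢ(x) = Π_{j≠i} (x - xⱼ)/(xᵢ - xⱼ)

L_0(7.1) = (7.1 - 6)/(3 - 6) × (7.1 - 9)/(3 - 9) = -0.116111
L_1(7.1) = (7.1 - 3)/(6 - 3) × (7.1 - 9)/(6 - 9) = 0.865556
L_2(7.1) = (7.1 - 3)/(9 - 3) × (7.1 - 6)/(9 - 6) = 0.250556

P(7.1) = (-8)×L_0(7.1) + 7×L_1(7.1) + (-6)×L_2(7.1)
P(7.1) = 5.484444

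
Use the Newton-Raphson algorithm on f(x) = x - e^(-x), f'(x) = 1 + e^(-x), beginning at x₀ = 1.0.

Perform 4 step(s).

f(x) = x - e^(-x)
f'(x) = 1 + e^(-x)
x₀ = 1.0

Newton-Raphson formula: x_{n+1} = x_n - f(x_n)/f'(x_n)

Iteration 1:
  f(1.000000) = 0.632121
  f'(1.000000) = 1.367879
  x_1 = 1.000000 - 0.632121/1.367879 = 0.537883
Iteration 2:
  f(0.537883) = -0.046100
  f'(0.537883) = 1.583983
  x_2 = 0.537883 - (-0.046100)/1.583983 = 0.566987
Iteration 3:
  f(0.566987) = -0.000245
  f'(0.566987) = 1.567232
  x_3 = 0.566987 - (-0.000245)/1.567232 = 0.567143
Iteration 4:
  f(0.567143) = 0.000000
  f'(0.567143) = 1.567143
  x_4 = 0.567143 - 0.000000/1.567143 = 0.567143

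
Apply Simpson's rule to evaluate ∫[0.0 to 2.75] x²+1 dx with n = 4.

f(x) = x²+1
a = 0.0, b = 2.75, n = 4
h = (b - a)/n = 0.687500

Simpson's rule: (h/3)[f(x₀) + 4f(x₁) + 2f(x₂) + ... + f(xₙ)]

x_0 = 0.0000, f(x_0) = 1.000000, coefficient = 1
x_1 = 0.6875, f(x_1) = 1.472656, coefficient = 4
x_2 = 1.3750, f(x_2) = 2.890625, coefficient = 2
x_3 = 2.0625, f(x_3) = 5.253906, coefficient = 4
x_4 = 2.7500, f(x_4) = 8.562500, coefficient = 1

I ≈ (0.687500/3) × 42.250000 = 9.682292
Exact value: 9.682292
Error: 0.000000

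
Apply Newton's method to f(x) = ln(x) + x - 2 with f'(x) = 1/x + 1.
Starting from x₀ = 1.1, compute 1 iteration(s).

f(x) = ln(x) + x - 2
f'(x) = 1/x + 1
x₀ = 1.1

Newton-Raphson formula: x_{n+1} = x_n - f(x_n)/f'(x_n)

Iteration 1:
  f(1.100000) = -0.804690
  f'(1.100000) = 1.909091
  x_1 = 1.100000 - (-0.804690)/1.909091 = 1.521504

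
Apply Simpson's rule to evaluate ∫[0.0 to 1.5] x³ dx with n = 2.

f(x) = x³
a = 0.0, b = 1.5, n = 2
h = (b - a)/n = 0.750000

Simpson's rule: (h/3)[f(x₀) + 4f(x₁) + 2f(x₂) + ... + f(xₙ)]

x_0 = 0.0000, f(x_0) = 0.000000, coefficient = 1
x_1 = 0.7500, f(x_1) = 0.421875, coefficient = 4
x_2 = 1.5000, f(x_2) = 3.375000, coefficient = 1

I ≈ (0.750000/3) × 5.062500 = 1.265625
Exact value: 1.265625
Error: 0.000000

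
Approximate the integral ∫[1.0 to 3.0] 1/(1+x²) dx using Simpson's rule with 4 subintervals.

f(x) = 1/(1+x²)
a = 1.0, b = 3.0, n = 4
h = (b - a)/n = 0.500000

Simpson's rule: (h/3)[f(x₀) + 4f(x₁) + 2f(x₂) + ... + f(xₙ)]

x_0 = 1.0000, f(x_0) = 0.500000, coefficient = 1
x_1 = 1.5000, f(x_1) = 0.307692, coefficient = 4
x_2 = 2.0000, f(x_2) = 0.200000, coefficient = 2
x_3 = 2.5000, f(x_3) = 0.137931, coefficient = 4
x_4 = 3.0000, f(x_4) = 0.100000, coefficient = 1

I ≈ (0.500000/3) × 2.782493 = 0.463749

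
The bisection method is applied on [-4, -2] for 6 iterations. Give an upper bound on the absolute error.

Bisection error bound: |error| ≤ (b-a)/2^n
|error| ≤ (-2 - (-4))/2^6 = 2/2^6
|error| ≤ 0.0312500000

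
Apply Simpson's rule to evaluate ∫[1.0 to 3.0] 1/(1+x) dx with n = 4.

f(x) = 1/(1+x)
a = 1.0, b = 3.0, n = 4
h = (b - a)/n = 0.500000

Simpson's rule: (h/3)[f(x₀) + 4f(x₁) + 2f(x₂) + ... + f(xₙ)]

x_0 = 1.0000, f(x_0) = 0.500000, coefficient = 1
x_1 = 1.5000, f(x_1) = 0.400000, coefficient = 4
x_2 = 2.0000, f(x_2) = 0.333333, coefficient = 2
x_3 = 2.5000, f(x_3) = 0.285714, coefficient = 4
x_4 = 3.0000, f(x_4) = 0.250000, coefficient = 1

I ≈ (0.500000/3) × 4.159524 = 0.693254
Exact value: 0.693147
Error: 0.000107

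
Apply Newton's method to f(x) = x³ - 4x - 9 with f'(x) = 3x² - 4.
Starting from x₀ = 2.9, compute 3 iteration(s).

f(x) = x³ - 4x - 9
f'(x) = 3x² - 4
x₀ = 2.9

Newton-Raphson formula: x_{n+1} = x_n - f(x_n)/f'(x_n)

Iteration 1:
  f(2.900000) = 3.789000
  f'(2.900000) = 21.230000
  x_1 = 2.900000 - 3.789000/21.230000 = 2.721526
Iteration 2:
  f(2.721526) = 0.271435
  f'(2.721526) = 18.220114
  x_2 = 2.721526 - 0.271435/18.220114 = 2.706629
Iteration 3:
  f(2.706629) = 0.001809
  f'(2.706629) = 17.977515
  x_3 = 2.706629 - 0.001809/17.977515 = 2.706528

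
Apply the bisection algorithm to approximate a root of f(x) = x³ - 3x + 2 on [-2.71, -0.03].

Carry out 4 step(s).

f(x) = x³ - 3x + 2
Initial interval: [-2.71, -0.03]

Iteration 1:
  c_1 = (-2.710000 + (-0.030000))/2 = -1.370000
  f(c_1) = f(-1.370000) = 3.538647
  f(a) × f(c) < 0, new interval: [-2.710000, -1.370000]
Iteration 2:
  c_2 = (-2.710000 + (-1.370000))/2 = -2.040000
  f(c_2) = f(-2.040000) = -0.369664
  f(a) × f(c) ≥ 0, new interval: [-2.040000, -1.370000]
Iteration 3:
  c_3 = (-2.040000 + (-1.370000))/2 = -1.705000
  f(c_3) = f(-1.705000) = 2.158522
  f(a) × f(c) < 0, new interval: [-2.040000, -1.705000]
Iteration 4:
  c_4 = (-2.040000 + (-1.705000))/2 = -1.872500
  f(c_4) = f(-1.872500) = 1.052035
  f(a) × f(c) < 0, new interval: [-2.040000, -1.872500]

After 4 iteration(s), the approximation is c_4 = -1.872500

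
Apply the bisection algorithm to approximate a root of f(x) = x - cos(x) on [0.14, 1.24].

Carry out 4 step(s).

f(x) = x - cos(x)
Initial interval: [0.14, 1.24]

Iteration 1:
  c_1 = (0.140000 + 1.240000)/2 = 0.690000
  f(c_1) = f(0.690000) = -0.081246
  f(a) × f(c) ≥ 0, new interval: [0.690000, 1.240000]
Iteration 2:
  c_2 = (0.690000 + 1.240000)/2 = 0.965000
  f(c_2) = f(0.965000) = 0.395583
  f(a) × f(c) < 0, new interval: [0.690000, 0.965000]
Iteration 3:
  c_3 = (0.690000 + 0.965000)/2 = 0.827500
  f(c_3) = f(0.827500) = 0.150782
  f(a) × f(c) < 0, new interval: [0.690000, 0.827500]
Iteration 4:
  c_4 = (0.690000 + 0.827500)/2 = 0.758750
  f(c_4) = f(0.758750) = 0.033053
  f(a) × f(c) < 0, new interval: [0.690000, 0.758750]

After 4 iteration(s), the approximation is c_4 = 0.758750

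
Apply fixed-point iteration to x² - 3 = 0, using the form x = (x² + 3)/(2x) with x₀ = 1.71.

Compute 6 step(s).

Equation: x² - 3 = 0
Fixed-point form: x = (x² + 3)/(2x)
x₀ = 1.71

x_1 = g(1.710000) = 1.732193
x_2 = g(1.732193) = 1.732051
x_3 = g(1.732051) = 1.732051
x_4 = g(1.732051) = 1.732051
x_5 = g(1.732051) = 1.732051
x_6 = g(1.732051) = 1.732051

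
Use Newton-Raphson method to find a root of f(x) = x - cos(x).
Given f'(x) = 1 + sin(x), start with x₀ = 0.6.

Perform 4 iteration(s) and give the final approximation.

f(x) = x - cos(x)
f'(x) = 1 + sin(x)
x₀ = 0.6

Newton-Raphson formula: x_{n+1} = x_n - f(x_n)/f'(x_n)

Iteration 1:
  f(0.600000) = -0.225336
  f'(0.600000) = 1.564642
  x_1 = 0.600000 - (-0.225336)/1.564642 = 0.744017
Iteration 2:
  f(0.744017) = 0.008264
  f'(0.744017) = 1.677249
  x_2 = 0.744017 - 0.008264/1.677249 = 0.739090
Iteration 3:
  f(0.739090) = 0.000009
  f'(0.739090) = 1.673616
  x_3 = 0.739090 - 0.000009/1.673616 = 0.739085
Iteration 4:
  f(0.739085) = 0.000000
  f'(0.739085) = 1.673612
  x_4 = 0.739085 - 0.000000/1.673612 = 0.739085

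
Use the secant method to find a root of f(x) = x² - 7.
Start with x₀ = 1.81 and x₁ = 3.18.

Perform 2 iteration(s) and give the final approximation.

f(x) = x² - 7
x₀ = 1.81, x₁ = 3.18

Secant formula: x_{n+1} = x_n - f(x_n)(x_n - x_{n-1})/(f(x_n) - f(x_{n-1}))

Iteration 1:
  f(1.810000) = -3.723900
  f(3.180000) = 3.112400
  x_2 = 3.180000 - 3.112400×(3.180000 - 1.810000)/(3.112400 - (-3.723900))
       = 2.556273
Iteration 2:
  f(3.180000) = 3.112400
  f(2.556273) = -0.465471
  x_3 = 2.556273 - (-0.465471)×(2.556273 - 3.180000)/(-0.465471 - 3.112400)
       = 2.637418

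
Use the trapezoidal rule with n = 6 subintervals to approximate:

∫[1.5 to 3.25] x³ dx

f(x) = x³
a = 1.5, b = 3.25, n = 6
h = (b - a)/n = 0.291667

Trapezoidal rule: (h/2)[f(x₀) + 2f(x₁) + 2f(x₂) + ... + f(xₙ)]

x_0 = 1.5000, f(x_0) = 3.375000, coefficient = 1
x_1 = 1.7917, f(x_1) = 5.751374, coefficient = 2
x_2 = 2.0833, f(x_2) = 9.042245, coefficient = 2
x_3 = 2.3750, f(x_3) = 13.396484, coefficient = 2
x_4 = 2.6667, f(x_4) = 18.962963, coefficient = 2
x_5 = 2.9583, f(x_5) = 25.890553, coefficient = 2
x_6 = 3.2500, f(x_6) = 34.328125, coefficient = 1

I ≈ (0.291667/2) × 183.790365 = 26.802762
Exact value: 26.625977
Error: 0.176785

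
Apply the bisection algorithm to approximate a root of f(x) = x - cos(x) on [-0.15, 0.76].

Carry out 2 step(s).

f(x) = x - cos(x)
Initial interval: [-0.15, 0.76]

Iteration 1:
  c_1 = (-0.150000 + 0.760000)/2 = 0.305000
  f(c_1) = f(0.305000) = -0.648847
  f(a) × f(c) ≥ 0, new interval: [0.305000, 0.760000]
Iteration 2:
  c_2 = (0.305000 + 0.760000)/2 = 0.532500
  f(c_2) = f(0.532500) = -0.329041
  f(a) × f(c) ≥ 0, new interval: [0.532500, 0.760000]

After 2 iteration(s), the approximation is c_2 = 0.532500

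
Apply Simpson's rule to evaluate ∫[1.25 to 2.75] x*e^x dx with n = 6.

f(x) = x*e^x
a = 1.25, b = 2.75, n = 6
h = (b - a)/n = 0.250000

Simpson's rule: (h/3)[f(x₀) + 4f(x₁) + 2f(x₂) + ... + f(xₙ)]

x_0 = 1.2500, f(x_0) = 4.362929, coefficient = 1
x_1 = 1.5000, f(x_1) = 6.722534, coefficient = 4
x_2 = 1.7500, f(x_2) = 10.070555, coefficient = 2
x_3 = 2.0000, f(x_3) = 14.778112, coefficient = 4
x_4 = 2.2500, f(x_4) = 21.347406, coefficient = 2
x_5 = 2.5000, f(x_5) = 30.456235, coefficient = 4
x_6 = 2.7500, f(x_6) = 43.017238, coefficient = 1

I ≈ (0.250000/3) × 318.043610 = 26.503634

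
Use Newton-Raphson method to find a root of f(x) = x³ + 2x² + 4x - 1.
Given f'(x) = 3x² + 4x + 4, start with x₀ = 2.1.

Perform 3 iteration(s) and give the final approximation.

f(x) = x³ + 2x² + 4x - 1
f'(x) = 3x² + 4x + 4
x₀ = 2.1

Newton-Raphson formula: x_{n+1} = x_n - f(x_n)/f'(x_n)

Iteration 1:
  f(2.100000) = 25.481000
  f'(2.100000) = 25.630000
  x_1 = 2.100000 - 25.481000/25.630000 = 1.105813
Iteration 2:
  f(1.105813) = 7.221116
  f'(1.105813) = 12.091724
  x_2 = 1.105813 - 7.221116/12.091724 = 0.508619
Iteration 3:
  f(0.508619) = 1.683436
  f'(0.508619) = 6.810553
  x_3 = 0.508619 - 1.683436/6.810553 = 0.261438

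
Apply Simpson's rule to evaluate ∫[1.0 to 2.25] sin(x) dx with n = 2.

f(x) = sin(x)
a = 1.0, b = 2.25, n = 2
h = (b - a)/n = 0.625000

Simpson's rule: (h/3)[f(x₀) + 4f(x₁) + 2f(x₂) + ... + f(xₙ)]

x_0 = 1.0000, f(x_0) = 0.841471, coefficient = 1
x_1 = 1.6250, f(x_1) = 0.998531, coefficient = 4
x_2 = 2.2500, f(x_2) = 0.778073, coefficient = 1

I ≈ (0.625000/3) × 5.613670 = 1.169514
Exact value: 1.168476
Error: 0.001039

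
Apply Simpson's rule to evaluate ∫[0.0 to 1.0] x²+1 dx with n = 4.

f(x) = x²+1
a = 0.0, b = 1.0, n = 4
h = (b - a)/n = 0.250000

Simpson's rule: (h/3)[f(x₀) + 4f(x₁) + 2f(x₂) + ... + f(xₙ)]

x_0 = 0.0000, f(x_0) = 1.000000, coefficient = 1
x_1 = 0.2500, f(x_1) = 1.062500, coefficient = 4
x_2 = 0.5000, f(x_2) = 1.250000, coefficient = 2
x_3 = 0.7500, f(x_3) = 1.562500, coefficient = 4
x_4 = 1.0000, f(x_4) = 2.000000, coefficient = 1

I ≈ (0.250000/3) × 16.000000 = 1.333333
Exact value: 1.333333
Error: 0.000000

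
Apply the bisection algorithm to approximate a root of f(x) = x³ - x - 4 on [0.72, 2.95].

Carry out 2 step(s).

f(x) = x³ - x - 4
Initial interval: [0.72, 2.95]

Iteration 1:
  c_1 = (0.720000 + 2.950000)/2 = 1.835000
  f(c_1) = f(1.835000) = 0.343858
  f(a) × f(c) < 0, new interval: [0.720000, 1.835000]
Iteration 2:
  c_2 = (0.720000 + 1.835000)/2 = 1.277500
  f(c_2) = f(1.277500) = -3.192612
  f(a) × f(c) ≥ 0, new interval: [1.277500, 1.835000]

After 2 iteration(s), the approximation is c_2 = 1.277500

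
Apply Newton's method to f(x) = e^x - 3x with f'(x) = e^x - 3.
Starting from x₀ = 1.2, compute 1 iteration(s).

f(x) = e^x - 3x
f'(x) = e^x - 3
x₀ = 1.2

Newton-Raphson formula: x_{n+1} = x_n - f(x_n)/f'(x_n)

Iteration 1:
  f(1.200000) = -0.279883
  f'(1.200000) = 0.320117
  x_1 = 1.200000 - (-0.279883)/0.320117 = 2.074315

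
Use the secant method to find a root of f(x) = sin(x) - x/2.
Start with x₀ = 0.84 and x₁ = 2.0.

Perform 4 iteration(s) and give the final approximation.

f(x) = sin(x) - x/2
x₀ = 0.84, x₁ = 2.0

Secant formula: x_{n+1} = x_n - f(x_n)(x_n - x_{n-1})/(f(x_n) - f(x_{n-1}))

Iteration 1:
  f(0.840000) = 0.324643
  f(2.000000) = -0.090703
  x_2 = 2.000000 - (-0.090703)×(2.000000 - 0.840000)/(-0.090703 - 0.324643)
       = 1.746681
Iteration 2:
  f(2.000000) = -0.090703
  f(1.746681) = 0.111232
  x_3 = 1.746681 - 0.111232×(1.746681 - 2.000000)/(0.111232 - (-0.090703))
       = 1.886217
Iteration 3:
  f(1.746681) = 0.111232
  f(1.886217) = 0.007557
  x_4 = 1.886217 - 0.007557×(1.886217 - 1.746681)/(0.007557 - 0.111232)
       = 1.896389
Iteration 4:
  f(1.886217) = 0.007557
  f(1.896389) = -0.000733
  x_5 = 1.896389 - (-0.000733)×(1.896389 - 1.886217)/(-0.000733 - 0.007557)
       = 1.895489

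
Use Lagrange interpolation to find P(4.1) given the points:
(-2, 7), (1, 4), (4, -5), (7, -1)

Lagrange interpolation formula:
P(x) = Σ yᵢ × Lᵢ(x)
where Lᵢ(x) = Π_{j≠i} (x - xⱼ)/(xᵢ - xⱼ)

L_0(4.1) = (4.1 - 1)/(-2 - 1) × (4.1 - 4)/(-2 - 4) × (4.1 - 7)/(-2 - 7) = 0.005549
L_1(4.1) = (4.1 - (-2))/(1 - (-2)) × (4.1 - 4)/(1 - 4) × (4.1 - 7)/(1 - 7) = -0.032759
L_2(4.1) = (4.1 - (-2))/(4 - (-2)) × (4.1 - 1)/(4 - 1) × (4.1 - 7)/(4 - 7) = 1.015537
L_3(4.1) = (4.1 - (-2))/(7 - (-2)) × (4.1 - 1)/(7 - 1) × (4.1 - 4)/(7 - 4) = 0.011673

P(4.1) = 7×L_0(4.1) + 4×L_1(4.1) + (-5)×L_2(4.1) + (-1)×L_3(4.1)
P(4.1) = -5.181549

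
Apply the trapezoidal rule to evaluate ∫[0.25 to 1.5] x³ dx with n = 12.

f(x) = x³
a = 0.25, b = 1.5, n = 12
h = (b - a)/n = 0.104167

Trapezoidal rule: (h/2)[f(x₀) + 2f(x₁) + 2f(x₂) + ... + f(xₙ)]

x_0 = 0.2500, f(x_0) = 0.015625, coefficient = 1
x_1 = 0.3542, f(x_1) = 0.044425, coefficient = 2
x_2 = 0.4583, f(x_2) = 0.096282, coefficient = 2
x_3 = 0.5625, f(x_3) = 0.177979, coefficient = 2
x_4 = 0.6667, f(x_4) = 0.296296, coefficient = 2
x_5 = 0.7708, f(x_5) = 0.458017, coefficient = 2
x_6 = 0.8750, f(x_6) = 0.669922, coefficient = 2
x_7 = 0.9792, f(x_7) = 0.938793, coefficient = 2
x_8 = 1.0833, f(x_8) = 1.271412, coefficient = 2
x_9 = 1.1875, f(x_9) = 1.674561, coefficient = 2
x_10 = 1.2917, f(x_10) = 2.155020, coefficient = 2
x_11 = 1.3958, f(x_11) = 2.719573, coefficient = 2
x_12 = 1.5000, f(x_12) = 3.375000, coefficient = 1

I ≈ (0.104167/2) × 24.395182 = 1.270582
Exact value: 1.264648
Error: 0.005934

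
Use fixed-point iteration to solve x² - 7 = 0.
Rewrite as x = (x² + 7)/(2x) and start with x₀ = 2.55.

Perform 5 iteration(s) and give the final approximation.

Equation: x² - 7 = 0
Fixed-point form: x = (x² + 7)/(2x)
x₀ = 2.55

x_1 = g(2.550000) = 2.647549
x_2 = g(2.647549) = 2.645752
x_3 = g(2.645752) = 2.645751
x_4 = g(2.645751) = 2.645751
x_5 = g(2.645751) = 2.645751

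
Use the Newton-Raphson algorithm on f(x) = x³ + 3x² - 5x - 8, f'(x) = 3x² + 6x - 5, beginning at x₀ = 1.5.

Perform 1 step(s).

f(x) = x³ + 3x² - 5x - 8
f'(x) = 3x² + 6x - 5
x₀ = 1.5

Newton-Raphson formula: x_{n+1} = x_n - f(x_n)/f'(x_n)

Iteration 1:
  f(1.500000) = -5.375000
  f'(1.500000) = 10.750000
  x_1 = 1.500000 - (-5.375000)/10.750000 = 2.000000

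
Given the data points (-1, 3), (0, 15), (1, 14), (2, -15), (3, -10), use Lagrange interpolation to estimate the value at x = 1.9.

Lagrange interpolation formula:
P(x) = Σ yᵢ × Lᵢ(x)
where Lᵢ(x) = Π_{j≠i} (x - xⱼ)/(xᵢ - xⱼ)

L_0(1.9) = (1.9 - 0)/(-1 - 0) × (1.9 - 1)/(-1 - 1) × (1.9 - 2)/(-1 - 2) × (1.9 - 3)/(-1 - 3) = 0.007838
L_1(1.9) = (1.9 - (-1))/(0 - (-1)) × (1.9 - 1)/(0 - 1) × (1.9 - 2)/(0 - 2) × (1.9 - 3)/(0 - 3) = -0.047850
L_2(1.9) = (1.9 - (-1))/(1 - (-1)) × (1.9 - 0)/(1 - 0) × (1.9 - 2)/(1 - 2) × (1.9 - 3)/(1 - 3) = 0.151525
L_3(1.9) = (1.9 - (-1))/(2 - (-1)) × (1.9 - 0)/(2 - 0) × (1.9 - 1)/(2 - 1) × (1.9 - 3)/(2 - 3) = 0.909150
L_4(1.9) = (1.9 - (-1))/(3 - (-1)) × (1.9 - 0)/(3 - 0) × (1.9 - 1)/(3 - 1) × (1.9 - 2)/(3 - 2) = -0.020663

P(1.9) = 3×L_0(1.9) + 15×L_1(1.9) + 14×L_2(1.9) + (-15)×L_3(1.9) + (-10)×L_4(1.9)
P(1.9) = -12.003512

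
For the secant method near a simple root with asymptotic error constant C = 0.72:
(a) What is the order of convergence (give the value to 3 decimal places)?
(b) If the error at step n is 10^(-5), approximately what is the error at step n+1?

(a) Secant method has superlinear convergence with order φ = (1+√5)/2 ≈ 1.618.
    This means |e_{n+1}| ≈ C|e_n|^1.618.

(b) With |e_n| = 10^(-5) and C = 0.72:
    |e_{n+1}| ≈ 0.72 × (10^(-5))^1.618 = 0.72 × 10^(-8.09)

(a) ≈ 1.618 (golden ratio); (b) |e_{n+1}| ≈ 5.850e-09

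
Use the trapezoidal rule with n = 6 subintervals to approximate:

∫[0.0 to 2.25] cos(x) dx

f(x) = cos(x)
a = 0.0, b = 2.25, n = 6
h = (b - a)/n = 0.375000

Trapezoidal rule: (h/2)[f(x₀) + 2f(x₁) + 2f(x₂) + ... + f(xₙ)]

x_0 = 0.0000, f(x_0) = 1.000000, coefficient = 1
x_1 = 0.3750, f(x_1) = 0.930508, coefficient = 2
x_2 = 0.7500, f(x_2) = 0.731689, coefficient = 2
x_3 = 1.1250, f(x_3) = 0.431177, coefficient = 2
x_4 = 1.5000, f(x_4) = 0.070737, coefficient = 2
x_5 = 1.8750, f(x_5) = -0.299534, coefficient = 2
x_6 = 2.2500, f(x_6) = -0.628174, coefficient = 1

I ≈ (0.375000/2) × 4.100980 = 0.768934
Exact value: 0.778073
Error: 0.009139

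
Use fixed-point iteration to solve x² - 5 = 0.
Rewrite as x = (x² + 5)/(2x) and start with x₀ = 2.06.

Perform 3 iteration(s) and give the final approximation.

Equation: x² - 5 = 0
Fixed-point form: x = (x² + 5)/(2x)
x₀ = 2.06

x_1 = g(2.060000) = 2.243592
x_2 = g(2.243592) = 2.236081
x_3 = g(2.236081) = 2.236068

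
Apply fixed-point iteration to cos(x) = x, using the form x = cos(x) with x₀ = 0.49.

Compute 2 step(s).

Equation: cos(x) = x
Fixed-point form: x = cos(x)
x₀ = 0.49

x_1 = g(0.490000) = 0.882333
x_2 = g(0.882333) = 0.635351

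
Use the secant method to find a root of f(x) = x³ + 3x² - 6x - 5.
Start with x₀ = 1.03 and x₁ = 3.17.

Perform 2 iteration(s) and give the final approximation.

f(x) = x³ + 3x² - 6x - 5
x₀ = 1.03, x₁ = 3.17

Secant formula: x_{n+1} = x_n - f(x_n)(x_n - x_{n-1})/(f(x_n) - f(x_{n-1}))

Iteration 1:
  f(1.030000) = -6.904573
  f(3.170000) = 37.981713
  x_2 = 3.170000 - 37.981713×(3.170000 - 1.030000)/(37.981713 - (-6.904573))
       = 1.359183
Iteration 2:
  f(3.170000) = 37.981713
  f(1.359183) = -5.102040
  x_3 = 1.359183 - (-5.102040)×(1.359183 - 3.170000)/(-5.102040 - 37.981713)
       = 1.573622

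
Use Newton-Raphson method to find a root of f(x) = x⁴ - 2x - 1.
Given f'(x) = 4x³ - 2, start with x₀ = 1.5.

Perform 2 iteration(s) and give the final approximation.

f(x) = x⁴ - 2x - 1
f'(x) = 4x³ - 2
x₀ = 1.5

Newton-Raphson formula: x_{n+1} = x_n - f(x_n)/f'(x_n)

Iteration 1:
  f(1.500000) = 1.062500
  f'(1.500000) = 11.500000
  x_1 = 1.500000 - 1.062500/11.500000 = 1.407609
Iteration 2:
  f(1.407609) = 0.110579
  f'(1.407609) = 9.155931
  x_2 = 1.407609 - 0.110579/9.155931 = 1.395531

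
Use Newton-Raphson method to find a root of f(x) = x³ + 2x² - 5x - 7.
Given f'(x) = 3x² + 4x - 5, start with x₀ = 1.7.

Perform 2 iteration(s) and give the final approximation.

f(x) = x³ + 2x² - 5x - 7
f'(x) = 3x² + 4x - 5
x₀ = 1.7

Newton-Raphson formula: x_{n+1} = x_n - f(x_n)/f'(x_n)

Iteration 1:
  f(1.700000) = -4.807000
  f'(1.700000) = 10.470000
  x_1 = 1.700000 - (-4.807000)/10.470000 = 2.159121
Iteration 2:
  f(2.159121) = 1.593405
  f'(2.159121) = 17.621900
  x_2 = 2.159121 - 1.593405/17.621900 = 2.068699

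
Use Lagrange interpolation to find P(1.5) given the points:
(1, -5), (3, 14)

Lagrange interpolation formula:
P(x) = Σ yᵢ × Lᵢ(x)
where Lᵢ(x) = Π_{j≠i} (x - xⱼ)/(xᵢ - xⱼ)

L_0(1.5) = (1.5 - 3)/(1 - 3) = 0.750000
L_1(1.5) = (1.5 - 1)/(3 - 1) = 0.250000

P(1.5) = (-5)×L_0(1.5) + 14×L_1(1.5)
P(1.5) = -0.250000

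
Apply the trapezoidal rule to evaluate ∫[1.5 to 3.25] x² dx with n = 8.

f(x) = x²
a = 1.5, b = 3.25, n = 8
h = (b - a)/n = 0.218750

Trapezoidal rule: (h/2)[f(x₀) + 2f(x₁) + 2f(x₂) + ... + f(xₙ)]

x_0 = 1.5000, f(x_0) = 2.250000, coefficient = 1
x_1 = 1.7188, f(x_1) = 2.954102, coefficient = 2
x_2 = 1.9375, f(x_2) = 3.753906, coefficient = 2
x_3 = 2.1562, f(x_3) = 4.649414, coefficient = 2
x_4 = 2.3750, f(x_4) = 5.640625, coefficient = 2
x_5 = 2.5938, f(x_5) = 6.727539, coefficient = 2
x_6 = 2.8125, f(x_6) = 7.910156, coefficient = 2
x_7 = 3.0312, f(x_7) = 9.188477, coefficient = 2
x_8 = 3.2500, f(x_8) = 10.562500, coefficient = 1

I ≈ (0.218750/2) × 94.460938 = 10.331665
Exact value: 10.317708
Error: 0.013957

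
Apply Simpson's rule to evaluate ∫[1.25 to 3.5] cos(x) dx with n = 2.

f(x) = cos(x)
a = 1.25, b = 3.5, n = 2
h = (b - a)/n = 1.125000

Simpson's rule: (h/3)[f(x₀) + 4f(x₁) + 2f(x₂) + ... + f(xₙ)]

x_0 = 1.2500, f(x_0) = 0.315322, coefficient = 1
x_1 = 2.3750, f(x_1) = -0.720278, coefficient = 4
x_2 = 3.5000, f(x_2) = -0.936457, coefficient = 1

I ≈ (1.125000/3) × -3.502248 = -1.313343
Exact value: -1.299768
Error: 0.013575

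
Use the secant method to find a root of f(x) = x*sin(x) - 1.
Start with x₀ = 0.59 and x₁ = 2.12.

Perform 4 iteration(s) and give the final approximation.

f(x) = x*sin(x) - 1
x₀ = 0.59, x₁ = 2.12

Secant formula: x_{n+1} = x_n - f(x_n)(x_n - x_{n-1})/(f(x_n) - f(x_{n-1}))

Iteration 1:
  f(0.590000) = -0.671747
  f(2.120000) = 0.808234
  x_2 = 2.120000 - 0.808234×(2.120000 - 0.590000)/(0.808234 - (-0.671747))
       = 1.284450
Iteration 2:
  f(2.120000) = 0.808234
  f(1.284450) = 0.232150
  x_3 = 1.284450 - 0.232150×(1.284450 - 2.120000)/(0.232150 - 0.808234)
       = 0.947740
Iteration 3:
  f(1.284450) = 0.232150
  f(0.947740) = -0.230341
  x_4 = 0.947740 - (-0.230341)×(0.947740 - 1.284450)/(-0.230341 - 0.232150)
       = 1.115437
Iteration 4:
  f(0.947740) = -0.230341
  f(1.115437) = 0.001777
  x_5 = 1.115437 - 0.001777×(1.115437 - 0.947740)/(0.001777 - (-0.230341))
       = 1.114153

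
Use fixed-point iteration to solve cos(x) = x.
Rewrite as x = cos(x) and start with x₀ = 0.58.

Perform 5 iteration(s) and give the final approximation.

Equation: cos(x) = x
Fixed-point form: x = cos(x)
x₀ = 0.58

x_1 = g(0.580000) = 0.836463
x_2 = g(0.836463) = 0.670093
x_3 = g(0.670093) = 0.783764
x_4 = g(0.783764) = 0.708261
x_5 = g(0.708261) = 0.759494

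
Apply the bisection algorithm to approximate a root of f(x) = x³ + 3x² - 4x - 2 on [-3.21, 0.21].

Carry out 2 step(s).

f(x) = x³ + 3x² - 4x - 2
Initial interval: [-3.21, 0.21]

Iteration 1:
  c_1 = (-3.210000 + 0.210000)/2 = -1.500000
  f(c_1) = f(-1.500000) = 7.375000
  f(a) × f(c) ≥ 0, new interval: [-1.500000, 0.210000]
Iteration 2:
  c_2 = (-1.500000 + 0.210000)/2 = -0.645000
  f(c_2) = f(-0.645000) = 1.559739
  f(a) × f(c) ≥ 0, new interval: [-0.645000, 0.210000]

After 2 iteration(s), the approximation is c_2 = -0.645000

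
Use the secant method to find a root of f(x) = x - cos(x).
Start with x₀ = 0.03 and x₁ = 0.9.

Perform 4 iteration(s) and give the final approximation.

f(x) = x - cos(x)
x₀ = 0.03, x₁ = 0.9

Secant formula: x_{n+1} = x_n - f(x_n)(x_n - x_{n-1})/(f(x_n) - f(x_{n-1}))

Iteration 1:
  f(0.030000) = -0.969550
  f(0.900000) = 0.278390
  x_2 = 0.900000 - 0.278390×(0.900000 - 0.030000)/(0.278390 - (-0.969550))
       = 0.705921
Iteration 2:
  f(0.900000) = 0.278390
  f(0.705921) = -0.055094
  x_3 = 0.705921 - (-0.055094)×(0.705921 - 0.900000)/(-0.055094 - 0.278390)
       = 0.737984
Iteration 3:
  f(0.705921) = -0.055094
  f(0.737984) = -0.001842
  x_4 = 0.737984 - (-0.001842)×(0.737984 - 0.705921)/(-0.001842 - (-0.055094))
       = 0.739093
Iteration 4:
  f(0.737984) = -0.001842
  f(0.739093) = 0.000014
  x_5 = 0.739093 - 0.000014×(0.739093 - 0.737984)/(0.000014 - (-0.001842))
       = 0.739085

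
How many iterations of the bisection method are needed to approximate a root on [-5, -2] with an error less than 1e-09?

We need (b-a)/2^n ≤ 1e-09
(-2 - (-5))/2^n ≤ 1e-09
3/2^n ≤ 1e-09
2^n ≥ 3000000000
n ≥ log₂(3000000000) = 31.48
n ≥ 32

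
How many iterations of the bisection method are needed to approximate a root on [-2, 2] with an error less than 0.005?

We need (b-a)/2^n ≤ 0.005
(2 - (-2))/2^n ≤ 0.005
4/2^n ≤ 0.005
2^n ≥ 800
n ≥ log₂(800) = 9.64
n ≥ 10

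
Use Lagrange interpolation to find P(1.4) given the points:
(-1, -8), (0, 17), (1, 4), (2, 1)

Lagrange interpolation formula:
P(x) = Σ yᵢ × Lᵢ(x)
where Lᵢ(x) = Π_{j≠i} (x - xⱼ)/(xᵢ - xⱼ)

L_0(1.4) = (1.4 - 0)/(-1 - 0) × (1.4 - 1)/(-1 - 1) × (1.4 - 2)/(-1 - 2) = 0.056000
L_1(1.4) = (1.4 - (-1))/(0 - (-1)) × (1.4 - 1)/(0 - 1) × (1.4 - 2)/(0 - 2) = -0.288000
L_2(1.4) = (1.4 - (-1))/(1 - (-1)) × (1.4 - 0)/(1 - 0) × (1.4 - 2)/(1 - 2) = 1.008000
L_3(1.4) = (1.4 - (-1))/(2 - (-1)) × (1.4 - 0)/(2 - 0) × (1.4 - 1)/(2 - 1) = 0.224000

P(1.4) = (-8)×L_0(1.4) + 17×L_1(1.4) + 4×L_2(1.4) + 1×L_3(1.4)
P(1.4) = -1.088000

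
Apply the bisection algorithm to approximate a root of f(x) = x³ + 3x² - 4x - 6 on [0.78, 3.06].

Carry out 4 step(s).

f(x) = x³ + 3x² - 4x - 6
Initial interval: [0.78, 3.06]

Iteration 1:
  c_1 = (0.780000 + 3.060000)/2 = 1.920000
  f(c_1) = f(1.920000) = 4.457088
  f(a) × f(c) < 0, new interval: [0.780000, 1.920000]
Iteration 2:
  c_2 = (0.780000 + 1.920000)/2 = 1.350000
  f(c_2) = f(1.350000) = -3.472125
  f(a) × f(c) ≥ 0, new interval: [1.350000, 1.920000]
Iteration 3:
  c_3 = (1.350000 + 1.920000)/2 = 1.635000
  f(c_3) = f(1.635000) = -0.149602
  f(a) × f(c) ≥ 0, new interval: [1.635000, 1.920000]
Iteration 4:
  c_4 = (1.635000 + 1.920000)/2 = 1.777500
  f(c_4) = f(1.777500) = 1.984541
  f(a) × f(c) < 0, new interval: [1.635000, 1.777500]

After 4 iteration(s), the approximation is c_4 = 1.777500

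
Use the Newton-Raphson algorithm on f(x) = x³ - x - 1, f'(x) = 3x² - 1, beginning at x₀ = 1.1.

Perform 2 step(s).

f(x) = x³ - x - 1
f'(x) = 3x² - 1
x₀ = 1.1

Newton-Raphson formula: x_{n+1} = x_n - f(x_n)/f'(x_n)

Iteration 1:
  f(1.100000) = -0.769000
  f'(1.100000) = 2.630000
  x_1 = 1.100000 - (-0.769000)/2.630000 = 1.392395
Iteration 2:
  f(1.392395) = 0.307132
  f'(1.392395) = 4.816295
  x_2 = 1.392395 - 0.307132/4.816295 = 1.328626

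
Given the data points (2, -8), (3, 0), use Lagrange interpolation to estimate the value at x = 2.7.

Lagrange interpolation formula:
P(x) = Σ yᵢ × Lᵢ(x)
where Lᵢ(x) = Π_{j≠i} (x - xⱼ)/(xᵢ - xⱼ)

L_0(2.7) = (2.7 - 3)/(2 - 3) = 0.300000
L_1(2.7) = (2.7 - 2)/(3 - 2) = 0.700000

P(2.7) = (-8)×L_0(2.7) + 0×L_1(2.7)
P(2.7) = -2.400000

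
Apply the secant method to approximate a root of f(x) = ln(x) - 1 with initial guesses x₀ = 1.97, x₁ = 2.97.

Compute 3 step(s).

f(x) = ln(x) - 1
x₀ = 1.97, x₁ = 2.97

Secant formula: x_{n+1} = x_n - f(x_n)(x_n - x_{n-1})/(f(x_n) - f(x_{n-1}))

Iteration 1:
  f(1.970000) = -0.321966
  f(2.970000) = 0.088562
  x_2 = 2.970000 - 0.088562×(2.970000 - 1.970000)/(0.088562 - (-0.321966))
       = 2.754273
Iteration 2:
  f(2.970000) = 0.088562
  f(2.754273) = 0.013154
  x_3 = 2.754273 - 0.013154×(2.754273 - 2.970000)/(0.013154 - 0.088562)
       = 2.716644
Iteration 3:
  f(2.754273) = 0.013154
  f(2.716644) = -0.000603
  x_4 = 2.716644 - (-0.000603)×(2.716644 - 2.754273)/(-0.000603 - 0.013154)
       = 2.718293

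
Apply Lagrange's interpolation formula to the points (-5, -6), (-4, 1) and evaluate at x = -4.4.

Lagrange interpolation formula:
P(x) = Σ yᵢ × Lᵢ(x)
where Lᵢ(x) = Π_{j≠i} (x - xⱼ)/(xᵢ - xⱼ)

L_0(-4.4) = (-4.4 - (-4))/(-5 - (-4)) = 0.400000
L_1(-4.4) = (-4.4 - (-5))/(-4 - (-5)) = 0.600000

P(-4.4) = (-6)×L_0(-4.4) + 1×L_1(-4.4)
P(-4.4) = -1.800000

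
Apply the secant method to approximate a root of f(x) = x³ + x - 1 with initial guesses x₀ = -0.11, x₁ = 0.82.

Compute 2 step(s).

f(x) = x³ + x - 1
x₀ = -0.11, x₁ = 0.82

Secant formula: x_{n+1} = x_n - f(x_n)(x_n - x_{n-1})/(f(x_n) - f(x_{n-1}))

Iteration 1:
  f(-0.110000) = -1.111331
  f(0.820000) = 0.371368
  x_2 = 0.820000 - 0.371368×(0.820000 - (-0.110000))/(0.371368 - (-1.111331))
       = 0.587065
Iteration 2:
  f(0.820000) = 0.371368
  f(0.587065) = -0.210605
  x_3 = 0.587065 - (-0.210605)×(0.587065 - 0.820000)/(-0.210605 - 0.371368)
       = 0.671360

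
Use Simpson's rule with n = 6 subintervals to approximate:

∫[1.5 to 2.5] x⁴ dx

f(x) = x⁴
a = 1.5, b = 2.5, n = 6
h = (b - a)/n = 0.166667

Simpson's rule: (h/3)[f(x₀) + 4f(x₁) + 2f(x₂) + ... + f(xₙ)]

x_0 = 1.5000, f(x_0) = 5.062500, coefficient = 1
x_1 = 1.6667, f(x_1) = 7.716049, coefficient = 4
x_2 = 1.8333, f(x_2) = 11.297068, coefficient = 2
x_3 = 2.0000, f(x_3) = 16.000000, coefficient = 4
x_4 = 2.1667, f(x_4) = 22.037809, coefficient = 2
x_5 = 2.3333, f(x_5) = 29.641975, coefficient = 4
x_6 = 2.5000, f(x_6) = 39.062500, coefficient = 1

I ≈ (0.166667/3) × 324.226852 = 18.012603
Exact value: 18.012500
Error: 0.000103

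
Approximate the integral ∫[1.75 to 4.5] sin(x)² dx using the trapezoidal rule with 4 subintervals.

f(x) = sin(x)²
a = 1.75, b = 4.5, n = 4
h = (b - a)/n = 0.687500

Trapezoidal rule: (h/2)[f(x₀) + 2f(x₁) + 2f(x₂) + ... + f(xₙ)]

x_0 = 1.7500, f(x_0) = 0.968228, coefficient = 1
x_1 = 2.4375, f(x_1) = 0.419052, coefficient = 2
x_2 = 3.1250, f(x_2) = 0.000275, coefficient = 2
x_3 = 3.8125, f(x_3) = 0.386507, coefficient = 2
x_4 = 4.5000, f(x_4) = 0.955565, coefficient = 1

I ≈ (0.687500/2) × 3.535463 = 1.215315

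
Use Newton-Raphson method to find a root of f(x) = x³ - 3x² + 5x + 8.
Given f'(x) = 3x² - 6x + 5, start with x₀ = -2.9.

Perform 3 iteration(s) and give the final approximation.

f(x) = x³ - 3x² + 5x + 8
f'(x) = 3x² - 6x + 5
x₀ = -2.9

Newton-Raphson formula: x_{n+1} = x_n - f(x_n)/f'(x_n)

Iteration 1:
  f(-2.900000) = -56.119000
  f'(-2.900000) = 47.630000
  x_1 = -2.900000 - (-56.119000)/47.630000 = -1.721772
Iteration 2:
  f(-1.721772) = -14.606547
  f'(-1.721772) = 24.224128
  x_2 = -1.721772 - (-14.606547)/24.224128 = -1.118797
Iteration 3:
  f(-1.118797) = -2.749509
  f'(-1.118797) = 15.467900
  x_3 = -1.118797 - (-2.749509)/15.467900 = -0.941041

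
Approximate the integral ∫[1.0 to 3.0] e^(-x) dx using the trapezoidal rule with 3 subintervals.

f(x) = e^(-x)
a = 1.0, b = 3.0, n = 3
h = (b - a)/n = 0.666667

Trapezoidal rule: (h/2)[f(x₀) + 2f(x₁) + 2f(x₂) + ... + f(xₙ)]

x_0 = 1.0000, f(x_0) = 0.367879, coefficient = 1
x_1 = 1.6667, f(x_1) = 0.188876, coefficient = 2
x_2 = 2.3333, f(x_2) = 0.096972, coefficient = 2
x_3 = 3.0000, f(x_3) = 0.049787, coefficient = 1

I ≈ (0.666667/2) × 0.989362 = 0.329787
Exact value: 0.318092
Error: 0.011695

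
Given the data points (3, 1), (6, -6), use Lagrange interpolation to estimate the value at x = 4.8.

Lagrange interpolation formula:
P(x) = Σ yᵢ × Lᵢ(x)
where Lᵢ(x) = Π_{j≠i} (x - xⱼ)/(xᵢ - xⱼ)

L_0(4.8) = (4.8 - 6)/(3 - 6) = 0.400000
L_1(4.8) = (4.8 - 3)/(6 - 3) = 0.600000

P(4.8) = 1×L_0(4.8) + (-6)×L_1(4.8)
P(4.8) = -3.200000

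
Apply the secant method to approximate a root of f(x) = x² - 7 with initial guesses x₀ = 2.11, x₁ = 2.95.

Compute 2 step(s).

f(x) = x² - 7
x₀ = 2.11, x₁ = 2.95

Secant formula: x_{n+1} = x_n - f(x_n)(x_n - x_{n-1})/(f(x_n) - f(x_{n-1}))

Iteration 1:
  f(2.110000) = -2.547900
  f(2.950000) = 1.702500
  x_2 = 2.950000 - 1.702500×(2.950000 - 2.110000)/(1.702500 - (-2.547900))
       = 2.613538
Iteration 2:
  f(2.950000) = 1.702500
  f(2.613538) = -0.169421
  x_3 = 2.613538 - (-0.169421)×(2.613538 - 2.950000)/(-0.169421 - 1.702500)
       = 2.643990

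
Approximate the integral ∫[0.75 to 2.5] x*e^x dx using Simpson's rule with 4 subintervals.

f(x) = x*e^x
a = 0.75, b = 2.5, n = 4
h = (b - a)/n = 0.437500

Simpson's rule: (h/3)[f(x₀) + 4f(x₁) + 2f(x₂) + ... + f(xₙ)]

x_0 = 0.7500, f(x_0) = 1.587750, coefficient = 1
x_1 = 1.1875, f(x_1) = 3.893663, coefficient = 4
x_2 = 1.6250, f(x_2) = 8.252431, coefficient = 2
x_3 = 2.0625, f(x_3) = 16.222819, coefficient = 4
x_4 = 2.5000, f(x_4) = 30.456235, coefficient = 1

I ≈ (0.437500/3) × 129.014774 = 18.814654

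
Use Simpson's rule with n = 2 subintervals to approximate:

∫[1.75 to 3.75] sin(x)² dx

f(x) = sin(x)²
a = 1.75, b = 3.75, n = 2
h = (b - a)/n = 1.000000

Simpson's rule: (h/3)[f(x₀) + 4f(x₁) + 2f(x₂) + ... + f(xₙ)]

x_0 = 1.7500, f(x_0) = 0.968228, coefficient = 1
x_1 = 2.7500, f(x_1) = 0.145665, coefficient = 4
x_2 = 3.7500, f(x_2) = 0.326682, coefficient = 1

I ≈ (1.000000/3) × 1.877571 = 0.625857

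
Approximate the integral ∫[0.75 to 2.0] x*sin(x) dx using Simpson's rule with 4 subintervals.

f(x) = x*sin(x)
a = 0.75, b = 2.0, n = 4
h = (b - a)/n = 0.312500

Simpson's rule: (h/3)[f(x₀) + 4f(x₁) + 2f(x₂) + ... + f(xₙ)]

x_0 = 0.7500, f(x_0) = 0.511229, coefficient = 1
x_1 = 1.0625, f(x_1) = 0.928173, coefficient = 4
x_2 = 1.3750, f(x_2) = 1.348728, coefficient = 2
x_3 = 1.6875, f(x_3) = 1.676021, coefficient = 4
x_4 = 2.0000, f(x_4) = 1.818595, coefficient = 1

I ≈ (0.312500/3) × 15.444059 = 1.608756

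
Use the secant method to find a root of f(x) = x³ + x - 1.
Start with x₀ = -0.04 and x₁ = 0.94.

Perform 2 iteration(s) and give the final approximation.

f(x) = x³ + x - 1
x₀ = -0.04, x₁ = 0.94

Secant formula: x_{n+1} = x_n - f(x_n)(x_n - x_{n-1})/(f(x_n) - f(x_{n-1}))

Iteration 1:
  f(-0.040000) = -1.040064
  f(0.940000) = 0.770584
  x_2 = 0.940000 - 0.770584×(0.940000 - (-0.040000))/(0.770584 - (-1.040064))
       = 0.522927
Iteration 2:
  f(0.940000) = 0.770584
  f(0.522927) = -0.334077
  x_3 = 0.522927 - (-0.334077)×(0.522927 - 0.940000)/(-0.334077 - 0.770584)
       = 0.649060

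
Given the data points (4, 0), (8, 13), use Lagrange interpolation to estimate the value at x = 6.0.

Lagrange interpolation formula:
P(x) = Σ yᵢ × Lᵢ(x)
where Lᵢ(x) = Π_{j≠i} (x - xⱼ)/(xᵢ - xⱼ)

L_0(6.0) = (6.0 - 8)/(4 - 8) = 0.500000
L_1(6.0) = (6.0 - 4)/(8 - 4) = 0.500000

P(6.0) = 0×L_0(6.0) + 13×L_1(6.0)
P(6.0) = 6.500000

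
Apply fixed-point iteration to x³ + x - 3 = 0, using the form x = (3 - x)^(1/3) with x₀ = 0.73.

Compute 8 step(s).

Equation: x³ + x - 3 = 0
Fixed-point form: x = (3 - x)^(1/3)
x₀ = 0.73

x_1 = g(0.730000) = 1.314242
x_2 = g(1.314242) = 1.190141
x_3 = g(1.190141) = 1.218657
x_4 = g(1.218657) = 1.212223
x_5 = g(1.212223) = 1.213681
x_6 = g(1.213681) = 1.213351
x_7 = g(1.213351) = 1.213425
x_8 = g(1.213425) = 1.213409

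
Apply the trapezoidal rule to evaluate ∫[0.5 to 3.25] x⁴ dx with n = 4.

f(x) = x⁴
a = 0.5, b = 3.25, n = 4
h = (b - a)/n = 0.687500

Trapezoidal rule: (h/2)[f(x₀) + 2f(x₁) + 2f(x₂) + ... + f(xₙ)]

x_0 = 0.5000, f(x_0) = 0.062500, coefficient = 1
x_1 = 1.1875, f(x_1) = 1.988541, coefficient = 2
x_2 = 1.8750, f(x_2) = 12.359619, coefficient = 2
x_3 = 2.5625, f(x_3) = 43.117691, coefficient = 2
x_4 = 3.2500, f(x_4) = 111.566406, coefficient = 1

I ≈ (0.687500/2) × 226.560608 = 77.880209
Exact value: 72.511914
Error: 5.368295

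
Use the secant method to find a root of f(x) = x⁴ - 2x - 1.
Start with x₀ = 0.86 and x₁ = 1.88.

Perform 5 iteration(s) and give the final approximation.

f(x) = x⁴ - 2x - 1
x₀ = 0.86, x₁ = 1.88

Secant formula: x_{n+1} = x_n - f(x_n)(x_n - x_{n-1})/(f(x_n) - f(x_{n-1}))

Iteration 1:
  f(0.860000) = -2.172992
  f(1.880000) = 7.731983
  x_2 = 1.880000 - 7.731983×(1.880000 - 0.860000)/(7.731983 - (-2.172992))
       = 1.083772
Iteration 2:
  f(1.880000) = 7.731983
  f(1.083772) = -1.787950
  x_3 = 1.083772 - (-1.787950)×(1.083772 - 1.880000)/(-1.787950 - 7.731983)
       = 1.233312
Iteration 3:
  f(1.083772) = -1.787950
  f(1.233312) = -1.153004
  x_4 = 1.233312 - (-1.153004)×(1.233312 - 1.083772)/(-1.153004 - (-1.787950))
       = 1.504864
Iteration 4:
  f(1.233312) = -1.153004
  f(1.504864) = 1.118760
  x_5 = 1.504864 - 1.118760×(1.504864 - 1.233312)/(1.118760 - (-1.153004))
       = 1.371135
Iteration 5:
  f(1.504864) = 1.118760
  f(1.371135) = -0.207829
  x_6 = 1.371135 - (-0.207829)×(1.371135 - 1.504864)/(-0.207829 - 1.118760)
       = 1.392085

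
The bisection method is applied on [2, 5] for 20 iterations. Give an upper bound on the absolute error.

Bisection error bound: |error| ≤ (b-a)/2^n
|error| ≤ (5 - 2)/2^20 = 3/2^20
|error| ≤ 0.0000028610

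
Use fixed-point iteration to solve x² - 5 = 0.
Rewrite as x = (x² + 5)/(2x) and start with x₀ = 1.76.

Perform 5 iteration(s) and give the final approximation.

Equation: x² - 5 = 0
Fixed-point form: x = (x² + 5)/(2x)
x₀ = 1.76

x_1 = g(1.760000) = 2.300455
x_2 = g(2.300455) = 2.236969
x_3 = g(2.236969) = 2.236068
x_4 = g(2.236068) = 2.236068
x_5 = g(2.236068) = 2.236068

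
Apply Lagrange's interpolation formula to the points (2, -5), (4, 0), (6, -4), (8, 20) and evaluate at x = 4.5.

Lagrange interpolation formula:
P(x) = Σ yᵢ × Lᵢ(x)
where Lᵢ(x) = Π_{j≠i} (x - xⱼ)/(xᵢ - xⱼ)

L_0(4.5) = (4.5 - 4)/(2 - 4) × (4.5 - 6)/(2 - 6) × (4.5 - 8)/(2 - 8) = -0.054688
L_1(4.5) = (4.5 - 2)/(4 - 2) × (4.5 - 6)/(4 - 6) × (4.5 - 8)/(4 - 8) = 0.820312
L_2(4.5) = (4.5 - 2)/(6 - 2) × (4.5 - 4)/(6 - 4) × (4.5 - 8)/(6 - 8) = 0.273438
L_3(4.5) = (4.5 - 2)/(8 - 2) × (4.5 - 4)/(8 - 4) × (4.5 - 6)/(8 - 6) = -0.039062

P(4.5) = (-5)×L_0(4.5) + 0×L_1(4.5) + (-4)×L_2(4.5) + 20×L_3(4.5)
P(4.5) = -1.601562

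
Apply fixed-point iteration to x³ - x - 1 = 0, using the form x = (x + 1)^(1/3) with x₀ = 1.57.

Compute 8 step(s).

Equation: x³ - x - 1 = 0
Fixed-point form: x = (x + 1)^(1/3)
x₀ = 1.57

x_1 = g(1.570000) = 1.369760
x_2 = g(1.369760) = 1.333219
x_3 = g(1.333219) = 1.326331
x_4 = g(1.326331) = 1.325024
x_5 = g(1.325024) = 1.324776
x_6 = g(1.324776) = 1.324729
x_7 = g(1.324729) = 1.324720
x_8 = g(1.324720) = 1.324718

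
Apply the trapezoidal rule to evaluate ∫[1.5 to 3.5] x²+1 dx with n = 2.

f(x) = x²+1
a = 1.5, b = 3.5, n = 2
h = (b - a)/n = 1.000000

Trapezoidal rule: (h/2)[f(x₀) + 2f(x₁) + 2f(x₂) + ... + f(xₙ)]

x_0 = 1.5000, f(x_0) = 3.250000, coefficient = 1
x_1 = 2.5000, f(x_1) = 7.250000, coefficient = 2
x_2 = 3.5000, f(x_2) = 13.250000, coefficient = 1

I ≈ (1.000000/2) × 31.000000 = 15.500000
Exact value: 15.166667
Error: 0.333333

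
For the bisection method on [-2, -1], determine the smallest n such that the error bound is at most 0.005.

We need (b-a)/2^n ≤ 0.005
(-1 - (-2))/2^n ≤ 0.005
1/2^n ≤ 0.005
2^n ≥ 200
n ≥ log₂(200) = 7.64
n ≥ 8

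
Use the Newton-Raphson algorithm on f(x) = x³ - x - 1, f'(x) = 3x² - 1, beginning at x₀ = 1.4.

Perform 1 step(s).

f(x) = x³ - x - 1
f'(x) = 3x² - 1
x₀ = 1.4

Newton-Raphson formula: x_{n+1} = x_n - f(x_n)/f'(x_n)

Iteration 1:
  f(1.400000) = 0.344000
  f'(1.400000) = 4.880000
  x_1 = 1.400000 - 0.344000/4.880000 = 1.329508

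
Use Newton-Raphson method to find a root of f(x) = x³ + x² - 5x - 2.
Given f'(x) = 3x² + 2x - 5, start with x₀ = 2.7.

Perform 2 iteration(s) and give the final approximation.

f(x) = x³ + x² - 5x - 2
f'(x) = 3x² + 2x - 5
x₀ = 2.7

Newton-Raphson formula: x_{n+1} = x_n - f(x_n)/f'(x_n)

Iteration 1:
  f(2.700000) = 11.473000
  f'(2.700000) = 22.270000
  x_1 = 2.700000 - 11.473000/22.270000 = 2.184823
Iteration 2:
  f(2.184823) = 2.278478
  f'(2.184823) = 13.689995
  x_2 = 2.184823 - 2.278478/13.689995 = 2.018389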